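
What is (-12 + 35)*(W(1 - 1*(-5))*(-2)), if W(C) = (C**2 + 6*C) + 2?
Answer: -3404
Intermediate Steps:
W(C) = 2 + C**2 + 6*C
(-12 + 35)*(W(1 - 1*(-5))*(-2)) = (-12 + 35)*((2 + (1 - 1*(-5))**2 + 6*(1 - 1*(-5)))*(-2)) = 23*((2 + (1 + 5)**2 + 6*(1 + 5))*(-2)) = 23*((2 + 6**2 + 6*6)*(-2)) = 23*((2 + 36 + 36)*(-2)) = 23*(74*(-2)) = 23*(-148) = -3404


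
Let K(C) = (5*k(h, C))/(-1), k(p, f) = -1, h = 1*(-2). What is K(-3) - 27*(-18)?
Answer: 491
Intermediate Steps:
h = -2
K(C) = 5 (K(C) = (5*(-1))/(-1) = -5*(-1) = 5)
K(-3) - 27*(-18) = 5 - 27*(-18) = 5 + 486 = 491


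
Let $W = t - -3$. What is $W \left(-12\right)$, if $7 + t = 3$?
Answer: $12$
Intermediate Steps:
$t = -4$ ($t = -7 + 3 = -4$)
$W = -1$ ($W = -4 - -3 = -4 + 3 = -1$)
$W \left(-12\right) = \left(-1\right) \left(-12\right) = 12$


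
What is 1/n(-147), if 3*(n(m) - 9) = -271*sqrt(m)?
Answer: 27/3598852 + 1897*I*sqrt(3)/3598852 ≈ 7.5024e-6 + 0.00091299*I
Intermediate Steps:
n(m) = 9 - 271*sqrt(m)/3 (n(m) = 9 + (-271*sqrt(m))/3 = 9 - 271*sqrt(m)/3)
1/n(-147) = 1/(9 - 1897*I*sqrt(3)/3)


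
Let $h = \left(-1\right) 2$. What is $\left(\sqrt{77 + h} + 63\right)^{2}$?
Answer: $4044 + 630 \sqrt{3} \approx 5135.2$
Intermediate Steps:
$h = -2$
$\left(\sqrt{77 + h} + 63\right)^{2} = \left(\sqrt{77 - 2} + 63\right)^{2} = \left(\sqrt{75} + 63\right)^{2} = \left(5 \sqrt{3} + 63\right)^{2} = \left(63 + 5 \sqrt{3}\right)^{2}$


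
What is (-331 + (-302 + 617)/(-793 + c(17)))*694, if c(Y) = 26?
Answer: -176409248/767 ≈ -2.3000e+5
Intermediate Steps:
(-331 + (-302 + 617)/(-793 + c(17)))*694 = (-331 + (-302 + 617)/(-793 + 26))*694 = (-331 + 315/(-767))*694 = (-331 + 315*(-1/767))*694 = (-331 - 315/767)*694 = -254192/767*694 = -176409248/767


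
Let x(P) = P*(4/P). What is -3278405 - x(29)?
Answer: -3278409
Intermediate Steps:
x(P) = 4
-3278405 - x(29) = -3278405 - 1*4 = -3278405 - 4 = -3278409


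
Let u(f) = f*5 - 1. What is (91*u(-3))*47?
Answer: -68432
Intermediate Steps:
u(f) = -1 + 5*f (u(f) = 5*f - 1 = -1 + 5*f)
(91*u(-3))*47 = (91*(-1 + 5*(-3)))*47 = (91*(-1 - 15))*47 = (91*(-16))*47 = -1456*47 = -68432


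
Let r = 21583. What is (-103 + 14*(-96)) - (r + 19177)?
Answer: -42207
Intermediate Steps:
(-103 + 14*(-96)) - (r + 19177) = (-103 + 14*(-96)) - (21583 + 19177) = (-103 - 1344) - 1*40760 = -1447 - 40760 = -42207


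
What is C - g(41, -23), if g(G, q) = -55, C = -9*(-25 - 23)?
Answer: 487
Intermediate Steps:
C = 432 (C = -9*(-48) = 432)
C - g(41, -23) = 432 - 1*(-55) = 432 + 55 = 487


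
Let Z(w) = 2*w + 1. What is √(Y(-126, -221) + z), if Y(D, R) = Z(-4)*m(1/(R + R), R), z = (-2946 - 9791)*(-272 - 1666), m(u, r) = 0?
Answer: √24684306 ≈ 4968.3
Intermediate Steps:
Z(w) = 1 + 2*w
z = 24684306 (z = -12737*(-1938) = 24684306)
Y(D, R) = 0 (Y(D, R) = (1 + 2*(-4))*0 = (1 - 8)*0 = -7*0 = 0)
√(Y(-126, -221) + z) = √(0 + 24684306) = √24684306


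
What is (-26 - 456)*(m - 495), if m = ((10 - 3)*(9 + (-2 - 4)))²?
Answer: 26028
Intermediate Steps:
m = 441 (m = (7*(9 - 6))² = (7*3)² = 21² = 441)
(-26 - 456)*(m - 495) = (-26 - 456)*(441 - 495) = -482*(-54) = 26028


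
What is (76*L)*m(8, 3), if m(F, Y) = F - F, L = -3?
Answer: 0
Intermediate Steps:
m(F, Y) = 0
(76*L)*m(8, 3) = (76*(-3))*0 = -228*0 = 0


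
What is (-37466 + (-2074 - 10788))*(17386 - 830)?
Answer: -833230368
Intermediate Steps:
(-37466 + (-2074 - 10788))*(17386 - 830) = (-37466 - 12862)*16556 = -50328*16556 = -833230368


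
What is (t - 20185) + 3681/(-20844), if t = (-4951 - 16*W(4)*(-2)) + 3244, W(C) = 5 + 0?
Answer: -50331721/2316 ≈ -21732.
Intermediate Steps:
W(C) = 5
t = -1547 (t = (-4951 - 16*5*(-2)) + 3244 = (-4951 - 80*(-2)) + 3244 = (-4951 + 160) + 3244 = -4791 + 3244 = -1547)
(t - 20185) + 3681/(-20844) = (-1547 - 20185) + 3681/(-20844) = -21732 + 3681*(-1/20844) = -21732 - 409/2316 = -50331721/2316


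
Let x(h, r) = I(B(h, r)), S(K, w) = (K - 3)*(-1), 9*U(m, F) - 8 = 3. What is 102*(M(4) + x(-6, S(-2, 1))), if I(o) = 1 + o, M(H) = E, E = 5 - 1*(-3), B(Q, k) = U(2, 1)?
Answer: 3128/3 ≈ 1042.7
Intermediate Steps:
U(m, F) = 11/9 (U(m, F) = 8/9 + (⅑)*3 = 8/9 + ⅓ = 11/9)
B(Q, k) = 11/9
E = 8 (E = 5 + 3 = 8)
M(H) = 8
S(K, w) = 3 - K (S(K, w) = (-3 + K)*(-1) = 3 - K)
x(h, r) = 20/9 (x(h, r) = 1 + 11/9 = 20/9)
102*(M(4) + x(-6, S(-2, 1))) = 102*(8 + 20/9) = 102*(92/9) = 3128/3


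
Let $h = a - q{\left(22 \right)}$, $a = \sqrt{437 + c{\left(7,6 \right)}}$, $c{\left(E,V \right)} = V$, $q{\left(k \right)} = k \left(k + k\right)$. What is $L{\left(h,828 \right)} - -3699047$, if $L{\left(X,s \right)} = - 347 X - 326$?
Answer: $4034617 - 347 \sqrt{443} \approx 4.0273 \cdot 10^{6}$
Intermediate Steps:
$q{\left(k \right)} = 2 k^{2}$ ($q{\left(k \right)} = k 2 k = 2 k^{2}$)
$a = \sqrt{443}$ ($a = \sqrt{437 + 6} = \sqrt{443} \approx 21.048$)
$h = -968 + \sqrt{443}$ ($h = \sqrt{443} - 2 \cdot 22^{2} = \sqrt{443} - 2 \cdot 484 = \sqrt{443} - 968 = -968 + \sqrt{443} \approx -946.95$)
$L{\left(X,s \right)} = -326 - 347 X$
$L{\left(h,828 \right)} - -3699047 = \left(-326 - 347 \left(-968 + \sqrt{443}\right)\right) - -3699047 = \left(-326 + \left(335896 - 347 \sqrt{443}\right)\right) + 3699047 = \left(335570 - 347 \sqrt{443}\right) + 3699047 = 4034617 - 347 \sqrt{443}$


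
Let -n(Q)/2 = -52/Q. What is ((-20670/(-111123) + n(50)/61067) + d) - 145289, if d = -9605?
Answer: -8759178369628568/56549568675 ≈ -1.5489e+5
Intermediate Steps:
n(Q) = 104/Q (n(Q) = -(-104)/Q = 104/Q)
((-20670/(-111123) + n(50)/61067) + d) - 145289 = ((-20670/(-111123) + (104/50)/61067) - 9605) - 145289 = ((-20670*(-1/111123) + (104*(1/50))*(1/61067)) - 9605) - 145289 = ((6890/37041 + (52/25)*(1/61067)) - 9605) - 145289 = ((6890/37041 + 52/1526675) - 9605) - 145289 = (10520716882/56549568675 - 9605) - 145289 = -543148086406493/56549568675 - 145289 = -8759178369628568/56549568675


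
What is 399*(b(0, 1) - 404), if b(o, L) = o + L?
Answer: -160797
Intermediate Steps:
b(o, L) = L + o
399*(b(0, 1) - 404) = 399*((1 + 0) - 404) = 399*(1 - 404) = 399*(-403) = -160797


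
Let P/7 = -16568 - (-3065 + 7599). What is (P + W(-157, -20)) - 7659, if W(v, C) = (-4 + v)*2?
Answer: -155695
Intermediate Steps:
W(v, C) = -8 + 2*v
P = -147714 (P = 7*(-16568 - (-3065 + 7599)) = 7*(-16568 - 1*4534) = 7*(-16568 - 4534) = 7*(-21102) = -147714)
(P + W(-157, -20)) - 7659 = (-147714 + (-8 + 2*(-157))) - 7659 = (-147714 + (-8 - 314)) - 7659 = (-147714 - 322) - 7659 = -148036 - 7659 = -155695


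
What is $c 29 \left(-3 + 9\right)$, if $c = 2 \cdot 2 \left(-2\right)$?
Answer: $-1392$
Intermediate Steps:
$c = -8$ ($c = 4 \left(-2\right) = -8$)
$c 29 \left(-3 + 9\right) = \left(-8\right) 29 \left(-3 + 9\right) = \left(-232\right) 6 = -1392$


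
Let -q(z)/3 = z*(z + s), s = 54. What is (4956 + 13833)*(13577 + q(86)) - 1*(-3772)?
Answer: -423556655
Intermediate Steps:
q(z) = -3*z*(54 + z) (q(z) = -3*z*(z + 54) = -3*z*(54 + z))
(4956 + 13833)*(13577 + q(86)) - 1*(-3772) = (4956 + 13833)*(13577 - 3*86*(54 + 86)) - 1*(-3772) = 18789*(13577 - 3*86*140) + 3772 = 18789*(13577 - 36120) + 3772 = 18789*(-22543) + 3772 = -423560427 + 3772 = -423556655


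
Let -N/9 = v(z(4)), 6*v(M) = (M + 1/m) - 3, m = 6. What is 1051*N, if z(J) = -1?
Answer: 24173/4 ≈ 6043.3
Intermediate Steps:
v(M) = -17/36 + M/6 (v(M) = ((M + 1/6) - 3)/6 = ((M + 1*(⅙)) - 3)/6 = ((M + ⅙) - 3)/6 = ((⅙ + M) - 3)/6 = (-17/6 + M)/6 = -17/36 + M/6)
N = 23/4 (N = -9*(-17/36 + (⅙)*(-1)) = -9*(-17/36 - ⅙) = -9*(-23/36) = 23/4 ≈ 5.7500)
1051*N = 1051*(23/4) = 24173/4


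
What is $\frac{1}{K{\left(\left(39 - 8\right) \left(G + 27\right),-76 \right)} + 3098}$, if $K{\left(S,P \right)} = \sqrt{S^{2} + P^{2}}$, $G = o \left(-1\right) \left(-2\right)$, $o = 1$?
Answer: $\frac{3098}{8783627} - \frac{\sqrt{813977}}{8783627} \approx 0.00024999$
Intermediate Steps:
$G = 2$ ($G = 1 \left(-1\right) \left(-2\right) = \left(-1\right) \left(-2\right) = 2$)
$K{\left(S,P \right)} = \sqrt{P^{2} + S^{2}}$
$\frac{1}{K{\left(\left(39 - 8\right) \left(G + 27\right),-76 \right)} + 3098} = \frac{1}{\sqrt{\left(-76\right)^{2} + \left(\left(39 - 8\right) \left(2 + 27\right)\right)^{2}} + 3098} = \frac{1}{\sqrt{5776 + \left(31 \cdot 29\right)^{2}} + 3098} = \frac{1}{\sqrt{5776 + 899^{2}} + 3098} = \frac{1}{\sqrt{5776 + 808201} + 3098} = \frac{1}{\sqrt{813977} + 3098} = \frac{1}{3098 + \sqrt{813977}}$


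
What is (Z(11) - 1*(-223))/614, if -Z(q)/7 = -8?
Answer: 279/614 ≈ 0.45440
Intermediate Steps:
Z(q) = 56 (Z(q) = -7*(-8) = 56)
(Z(11) - 1*(-223))/614 = (56 - 1*(-223))/614 = (56 + 223)*(1/614) = 279*(1/614) = 279/614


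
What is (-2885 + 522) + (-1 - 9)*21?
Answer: -2573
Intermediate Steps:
(-2885 + 522) + (-1 - 9)*21 = -2363 - 10*21 = -2363 - 210 = -2573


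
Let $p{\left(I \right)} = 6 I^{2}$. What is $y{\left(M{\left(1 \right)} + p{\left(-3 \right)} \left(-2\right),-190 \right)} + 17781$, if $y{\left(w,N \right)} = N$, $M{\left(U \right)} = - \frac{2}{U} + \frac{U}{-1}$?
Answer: $17591$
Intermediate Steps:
$M{\left(U \right)} = - U - \frac{2}{U}$ ($M{\left(U \right)} = - \frac{2}{U} + U \left(-1\right) = - \frac{2}{U} - U = - U - \frac{2}{U}$)
$y{\left(M{\left(1 \right)} + p{\left(-3 \right)} \left(-2\right),-190 \right)} + 17781 = -190 + 17781 = 17591$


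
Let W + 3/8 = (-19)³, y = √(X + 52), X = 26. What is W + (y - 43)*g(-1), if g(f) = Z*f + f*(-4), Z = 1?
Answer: -55907/8 + 3*√78 ≈ -6961.9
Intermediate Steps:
y = √78 (y = √(26 + 52) = √78 ≈ 8.8318)
g(f) = -3*f (g(f) = 1*f + f*(-4) = f - 4*f = -3*f)
W = -54875/8 (W = -3/8 + (-19)³ = -3/8 - 6859 = -54875/8 ≈ -6859.4)
W + (y - 43)*g(-1) = -54875/8 + (√78 - 43)*(-3*(-1)) = -54875/8 + (-43 + √78)*3 = -54875/8 + (-129 + 3*√78) = -55907/8 + 3*√78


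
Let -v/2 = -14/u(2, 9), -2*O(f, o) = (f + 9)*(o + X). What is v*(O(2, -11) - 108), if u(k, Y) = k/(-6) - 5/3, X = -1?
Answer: 588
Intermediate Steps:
u(k, Y) = -5/3 - k/6 (u(k, Y) = k*(-1/6) - 5*1/3 = -k/6 - 5/3 = -5/3 - k/6)
O(f, o) = -(-1 + o)*(9 + f)/2 (O(f, o) = -(f + 9)*(o - 1)/2 = -(9 + f)*(-1 + o)/2 = -(-1 + o)*(9 + f)/2)
v = -14 (v = -(-28)/(-5/3 - 1/6*2) = -(-28)/(-5/3 - 1/3) = -(-28)/(-2) = -(-28)*(-1)/2 = -2*7 = -14)
v*(O(2, -11) - 108) = -14*((9/2 + (1/2)*2 - 9/2*(-11) - 1/2*2*(-11)) - 108) = -14*((9/2 + 1 + 99/2 + 11) - 108) = -14*(66 - 108) = -14*(-42) = 588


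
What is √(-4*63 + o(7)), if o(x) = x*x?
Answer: I*√203 ≈ 14.248*I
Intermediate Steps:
o(x) = x²
√(-4*63 + o(7)) = √(-4*63 + 7²) = √(-252 + 49) = √(-203) = I*√203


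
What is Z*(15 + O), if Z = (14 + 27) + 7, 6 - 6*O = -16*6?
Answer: 1536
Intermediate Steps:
O = 17 (O = 1 - (-8)*6/3 = 1 - 1/6*(-96) = 1 + 16 = 17)
Z = 48 (Z = 41 + 7 = 48)
Z*(15 + O) = 48*(15 + 17) = 48*32 = 1536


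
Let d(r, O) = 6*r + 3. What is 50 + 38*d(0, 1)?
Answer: 164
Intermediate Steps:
d(r, O) = 3 + 6*r
50 + 38*d(0, 1) = 50 + 38*(3 + 6*0) = 50 + 38*(3 + 0) = 50 + 38*3 = 50 + 114 = 164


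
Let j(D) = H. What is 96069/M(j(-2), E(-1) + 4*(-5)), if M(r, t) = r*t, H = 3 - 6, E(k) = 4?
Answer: 32023/16 ≈ 2001.4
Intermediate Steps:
H = -3
j(D) = -3
96069/M(j(-2), E(-1) + 4*(-5)) = 96069/((-3*(4 + 4*(-5)))) = 96069/((-3*(4 - 20))) = 96069/((-3*(-16))) = 96069/48 = 96069*(1/48) = 32023/16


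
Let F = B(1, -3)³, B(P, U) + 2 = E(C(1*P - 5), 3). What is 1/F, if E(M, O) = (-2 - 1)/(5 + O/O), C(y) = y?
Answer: -8/125 ≈ -0.064000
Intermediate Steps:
E(M, O) = -½ (E(M, O) = -3/(5 + 1) = -3/6 = -3*⅙ = -½)
B(P, U) = -5/2 (B(P, U) = -2 - ½ = -5/2)
F = -125/8 (F = (-5/2)³ = -125/8 ≈ -15.625)
1/F = 1/(-125/8) = -8/125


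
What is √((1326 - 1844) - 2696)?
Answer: I*√3214 ≈ 56.692*I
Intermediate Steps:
√((1326 - 1844) - 2696) = √(-518 - 2696) = √(-3214) = I*√3214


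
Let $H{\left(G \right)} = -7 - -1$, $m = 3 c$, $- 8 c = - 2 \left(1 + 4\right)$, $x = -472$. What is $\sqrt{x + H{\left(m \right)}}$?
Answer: $i \sqrt{478} \approx 21.863 i$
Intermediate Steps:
$c = \frac{5}{4}$ ($c = - \frac{\left(-2\right) \left(1 + 4\right)}{8} = - \frac{\left(-2\right) 5}{8} = \left(- \frac{1}{8}\right) \left(-10\right) = \frac{5}{4} \approx 1.25$)
$m = \frac{15}{4}$ ($m = 3 \cdot \frac{5}{4} = \frac{15}{4} \approx 3.75$)
$H{\left(G \right)} = -6$ ($H{\left(G \right)} = -7 + 1 = -6$)
$\sqrt{x + H{\left(m \right)}} = \sqrt{-472 - 6} = \sqrt{-478} = i \sqrt{478}$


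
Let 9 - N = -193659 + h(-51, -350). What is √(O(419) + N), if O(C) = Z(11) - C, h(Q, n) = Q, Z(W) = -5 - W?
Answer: 6*√5369 ≈ 439.64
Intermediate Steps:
O(C) = -16 - C (O(C) = (-5 - 1*11) - C = (-5 - 11) - C = -16 - C)
N = 193719 (N = 9 - (-193659 - 51) = 9 - 1*(-193710) = 9 + 193710 = 193719)
√(O(419) + N) = √((-16 - 1*419) + 193719) = √((-16 - 419) + 193719) = √(-435 + 193719) = √193284 = 6*√5369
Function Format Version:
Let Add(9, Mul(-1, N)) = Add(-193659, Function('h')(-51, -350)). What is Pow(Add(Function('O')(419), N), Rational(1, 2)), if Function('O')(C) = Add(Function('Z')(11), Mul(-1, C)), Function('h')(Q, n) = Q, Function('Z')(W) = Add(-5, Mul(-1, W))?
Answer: Mul(6, Pow(5369, Rational(1, 2))) ≈ 439.64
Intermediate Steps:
Function('O')(C) = Add(-16, Mul(-1, C)) (Function('O')(C) = Add(Add(-5, Mul(-1, 11)), Mul(-1, C)) = Add(Add(-5, -11), Mul(-1, C)) = Add(-16, Mul(-1, C)))
N = 193719 (N = Add(9, Mul(-1, Add(-193659, -51))) = Add(9, Mul(-1, -193710)) = Add(9, 193710) = 193719)
Pow(Add(Function('O')(419), N), Rational(1, 2)) = Pow(Add(Add(-16, Mul(-1, 419)), 193719), Rational(1, 2)) = Pow(Add(Add(-16, -419), 193719), Rational(1, 2)) = Pow(Add(-435, 193719), Rational(1, 2)) = Pow(193284, Rational(1, 2)) = Mul(6, Pow(5369, Rational(1, 2)))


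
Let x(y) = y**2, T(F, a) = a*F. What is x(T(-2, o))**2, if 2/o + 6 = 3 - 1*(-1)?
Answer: 16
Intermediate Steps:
o = -1 (o = 2/(-6 + (3 - 1*(-1))) = 2/(-6 + (3 + 1)) = 2/(-6 + 4) = 2/(-2) = 2*(-1/2) = -1)
T(F, a) = F*a
x(T(-2, o))**2 = ((-2*(-1))**2)**2 = (2**2)**2 = 4**2 = 16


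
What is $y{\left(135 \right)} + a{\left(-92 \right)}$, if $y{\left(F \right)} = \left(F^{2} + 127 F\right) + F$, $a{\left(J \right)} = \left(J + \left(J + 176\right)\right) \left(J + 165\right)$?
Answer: $34921$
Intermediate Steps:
$a{\left(J \right)} = \left(165 + J\right) \left(176 + 2 J\right)$ ($a{\left(J \right)} = \left(J + \left(176 + J\right)\right) \left(165 + J\right) = \left(176 + 2 J\right) \left(165 + J\right) = \left(165 + J\right) \left(176 + 2 J\right)$)
$y{\left(F \right)} = F^{2} + 128 F$
$y{\left(135 \right)} + a{\left(-92 \right)} = 135 \left(128 + 135\right) + \left(29040 + 2 \left(-92\right)^{2} + 506 \left(-92\right)\right) = 135 \cdot 263 + \left(29040 + 2 \cdot 8464 - 46552\right) = 35505 + \left(29040 + 16928 - 46552\right) = 35505 - 584 = 34921$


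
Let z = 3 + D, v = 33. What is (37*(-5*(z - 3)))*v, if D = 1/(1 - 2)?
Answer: 6105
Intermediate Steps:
D = -1 (D = 1/(-1) = -1)
z = 2 (z = 3 - 1 = 2)
(37*(-5*(z - 3)))*v = (37*(-5*(2 - 3)))*33 = (37*(-5*(-1)))*33 = (37*5)*33 = 185*33 = 6105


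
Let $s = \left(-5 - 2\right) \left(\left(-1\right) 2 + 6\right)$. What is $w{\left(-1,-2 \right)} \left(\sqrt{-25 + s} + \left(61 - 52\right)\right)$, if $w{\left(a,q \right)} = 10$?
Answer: $90 + 10 i \sqrt{53} \approx 90.0 + 72.801 i$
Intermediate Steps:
$s = -28$ ($s = - 7 \left(-2 + 6\right) = \left(-7\right) 4 = -28$)
$w{\left(-1,-2 \right)} \left(\sqrt{-25 + s} + \left(61 - 52\right)\right) = 10 \left(\sqrt{-25 - 28} + \left(61 - 52\right)\right) = 10 \left(\sqrt{-53} + \left(61 - 52\right)\right) = 10 \left(i \sqrt{53} + 9\right) = 10 \left(9 + i \sqrt{53}\right) = 90 + 10 i \sqrt{53}$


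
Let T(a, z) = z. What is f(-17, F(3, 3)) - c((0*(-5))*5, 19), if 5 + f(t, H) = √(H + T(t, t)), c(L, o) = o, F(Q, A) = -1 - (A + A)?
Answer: -24 + 2*I*√6 ≈ -24.0 + 4.899*I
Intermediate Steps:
F(Q, A) = -1 - 2*A
f(t, H) = -5 + √(H + t)
f(-17, F(3, 3)) - c((0*(-5))*5, 19) = (-5 + √((-1 - 2*3) - 17)) - 1*19 = (-5 + √((-1 - 6) - 17)) - 19 = (-5 + √(-7 - 17)) - 19 = (-5 + √(-24)) - 19 = (-5 + 2*I*√6) - 19 = -24 + 2*I*√6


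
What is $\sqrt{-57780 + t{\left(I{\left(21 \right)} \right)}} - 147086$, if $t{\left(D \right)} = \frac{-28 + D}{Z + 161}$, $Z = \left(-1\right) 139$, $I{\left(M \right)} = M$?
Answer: $-147086 + \frac{i \sqrt{27965674}}{22} \approx -1.4709 \cdot 10^{5} + 240.38 i$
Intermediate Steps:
$Z = -139$
$t{\left(D \right)} = - \frac{14}{11} + \frac{D}{22}$ ($t{\left(D \right)} = \frac{-28 + D}{-139 + 161} = \frac{-28 + D}{22} = \left(-28 + D\right) \frac{1}{22} = - \frac{14}{11} + \frac{D}{22}$)
$\sqrt{-57780 + t{\left(I{\left(21 \right)} \right)}} - 147086 = \sqrt{-57780 + \left(- \frac{14}{11} + \frac{1}{22} \cdot 21\right)} - 147086 = \sqrt{-57780 + \left(- \frac{14}{11} + \frac{21}{22}\right)} - 147086 = \sqrt{-57780 - \frac{7}{22}} - 147086 = \sqrt{- \frac{1271167}{22}} - 147086 = \frac{i \sqrt{27965674}}{22} - 147086 = -147086 + \frac{i \sqrt{27965674}}{22}$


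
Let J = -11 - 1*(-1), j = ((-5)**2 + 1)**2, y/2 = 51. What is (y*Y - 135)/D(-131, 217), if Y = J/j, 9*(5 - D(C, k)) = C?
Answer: -103815/14872 ≈ -6.9806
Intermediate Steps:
D(C, k) = 5 - C/9
y = 102 (y = 2*51 = 102)
j = 676 (j = (25 + 1)**2 = 26**2 = 676)
J = -10 (J = -11 + 1 = -10)
Y = -5/338 (Y = -10/676 = -10*1/676 = -5/338 ≈ -0.014793)
(y*Y - 135)/D(-131, 217) = (102*(-5/338) - 135)/(5 - 1/9*(-131)) = (-255/169 - 135)/(5 + 131/9) = -23070/(169*176/9) = -23070/169*9/176 = -103815/14872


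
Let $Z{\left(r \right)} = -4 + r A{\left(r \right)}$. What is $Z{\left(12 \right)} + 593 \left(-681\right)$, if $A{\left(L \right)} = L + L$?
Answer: $-403549$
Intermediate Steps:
$A{\left(L \right)} = 2 L$
$Z{\left(r \right)} = -4 + 2 r^{2}$ ($Z{\left(r \right)} = -4 + r 2 r = -4 + 2 r^{2}$)
$Z{\left(12 \right)} + 593 \left(-681\right) = \left(-4 + 2 \cdot 12^{2}\right) + 593 \left(-681\right) = \left(-4 + 2 \cdot 144\right) - 403833 = \left(-4 + 288\right) - 403833 = 284 - 403833 = -403549$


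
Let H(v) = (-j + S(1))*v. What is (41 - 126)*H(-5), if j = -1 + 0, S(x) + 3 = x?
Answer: -425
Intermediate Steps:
S(x) = -3 + x
j = -1
H(v) = -v (H(v) = (-1*(-1) + (-3 + 1))*v = (1 - 2)*v = -v)
(41 - 126)*H(-5) = (41 - 126)*(-1*(-5)) = -85*5 = -425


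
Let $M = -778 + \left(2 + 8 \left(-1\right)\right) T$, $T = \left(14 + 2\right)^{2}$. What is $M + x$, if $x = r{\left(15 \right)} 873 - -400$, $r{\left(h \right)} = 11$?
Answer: $7689$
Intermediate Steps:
$T = 256$ ($T = 16^{2} = 256$)
$M = -2314$ ($M = -778 + \left(2 + 8 \left(-1\right)\right) 256 = -778 + \left(2 - 8\right) 256 = -778 - 1536 = -2314$)
$x = 10003$ ($x = 11 \cdot 873 - -400 = 9603 + 400 = 10003$)
$M + x = -2314 + 10003 = 7689$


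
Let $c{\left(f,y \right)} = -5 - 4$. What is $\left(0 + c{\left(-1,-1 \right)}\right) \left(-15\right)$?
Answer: $135$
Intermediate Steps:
$c{\left(f,y \right)} = -9$
$\left(0 + c{\left(-1,-1 \right)}\right) \left(-15\right) = \left(0 - 9\right) \left(-15\right) = \left(-9\right) \left(-15\right) = 135$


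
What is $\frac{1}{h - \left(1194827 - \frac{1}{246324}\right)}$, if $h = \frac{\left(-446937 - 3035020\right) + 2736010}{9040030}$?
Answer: $- \frac{1113388174860}{1330306344671253619} \approx -8.3694 \cdot 10^{-7}$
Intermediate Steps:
$h = - \frac{745947}{9040030}$ ($h = \left(-3481957 + 2736010\right) \frac{1}{9040030} = \left(-745947\right) \frac{1}{9040030} = - \frac{745947}{9040030} \approx -0.082516$)
$\frac{1}{h - \left(1194827 - \frac{1}{246324}\right)} = \frac{1}{- \frac{745947}{9040030} - \left(1194827 - \frac{1}{246324}\right)} = \frac{1}{- \frac{745947}{9040030} + \left(-1194827 + \frac{1}{246324}\right)} = \frac{1}{- \frac{745947}{9040030} - \frac{294314565947}{246324}} = \frac{1}{- \frac{1330306344671253619}{1113388174860}} = - \frac{1113388174860}{1330306344671253619}$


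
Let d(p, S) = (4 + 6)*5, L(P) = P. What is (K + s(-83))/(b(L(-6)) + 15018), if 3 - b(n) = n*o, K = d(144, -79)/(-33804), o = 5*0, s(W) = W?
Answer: -1402891/253884942 ≈ -0.0055257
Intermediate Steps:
o = 0
d(p, S) = 50 (d(p, S) = 10*5 = 50)
K = -25/16902 (K = 50/(-33804) = 50*(-1/33804) = -25/16902 ≈ -0.0014791)
b(n) = 3 (b(n) = 3 - n*0 = 3 - 1*0 = 3 + 0 = 3)
(K + s(-83))/(b(L(-6)) + 15018) = (-25/16902 - 83)/(3 + 15018) = -1402891/16902/15021 = -1402891/16902*1/15021 = -1402891/253884942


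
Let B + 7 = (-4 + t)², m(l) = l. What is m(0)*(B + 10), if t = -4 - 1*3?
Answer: 0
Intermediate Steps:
t = -7 (t = -4 - 3 = -7)
B = 114 (B = -7 + (-4 - 7)² = -7 + (-11)² = -7 + 121 = 114)
m(0)*(B + 10) = 0*(114 + 10) = 0*124 = 0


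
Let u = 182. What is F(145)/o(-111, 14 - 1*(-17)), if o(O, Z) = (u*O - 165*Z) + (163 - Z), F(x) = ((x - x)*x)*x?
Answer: 0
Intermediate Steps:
F(x) = 0 (F(x) = (0*x)*x = 0*x = 0)
o(O, Z) = 163 - 166*Z + 182*O (o(O, Z) = (182*O - 165*Z) + (163 - Z) = (-165*Z + 182*O) + (163 - Z) = 163 - 166*Z + 182*O)
F(145)/o(-111, 14 - 1*(-17)) = 0/(163 - 166*(14 - 1*(-17)) + 182*(-111)) = 0/(163 - 166*(14 + 17) - 20202) = 0/(163 - 166*31 - 20202) = 0/(163 - 5146 - 20202) = 0/(-25185) = 0*(-1/25185) = 0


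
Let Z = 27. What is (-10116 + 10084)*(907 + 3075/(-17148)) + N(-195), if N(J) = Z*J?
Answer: -48990781/1429 ≈ -34283.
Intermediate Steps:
N(J) = 27*J
(-10116 + 10084)*(907 + 3075/(-17148)) + N(-195) = (-10116 + 10084)*(907 + 3075/(-17148)) + 27*(-195) = -32*(907 + 3075*(-1/17148)) - 5265 = -32*(907 - 1025/5716) - 5265 = -32*5183387/5716 - 5265 = -41467096/1429 - 5265 = -48990781/1429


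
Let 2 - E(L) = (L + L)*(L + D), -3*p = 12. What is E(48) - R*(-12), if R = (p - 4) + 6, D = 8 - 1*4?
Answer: -5014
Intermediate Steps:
p = -4 (p = -1/3*12 = -4)
D = 4 (D = 8 - 4 = 4)
R = -2 (R = (-4 - 4) + 6 = -8 + 6 = -2)
E(L) = 2 - 2*L*(4 + L) (E(L) = 2 - (L + L)*(L + 4) = 2 - 2*L*(4 + L))
E(48) - R*(-12) = (2 - 8*48 - 2*48**2) - (-2)*(-12) = (2 - 384 - 2*2304) - 1*24 = (2 - 384 - 4608) - 24 = -4990 - 24 = -5014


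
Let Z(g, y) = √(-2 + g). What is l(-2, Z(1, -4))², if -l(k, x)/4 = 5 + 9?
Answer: 3136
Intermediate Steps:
l(k, x) = -56 (l(k, x) = -4*(5 + 9) = -4*14 = -56)
l(-2, Z(1, -4))² = (-56)² = 3136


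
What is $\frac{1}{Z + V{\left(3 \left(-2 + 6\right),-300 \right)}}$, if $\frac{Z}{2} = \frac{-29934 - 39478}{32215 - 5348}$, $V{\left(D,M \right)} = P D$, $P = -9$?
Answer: $- \frac{401}{45380} \approx -0.0088365$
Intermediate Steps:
$V{\left(D,M \right)} = - 9 D$
$Z = - \frac{2072}{401}$ ($Z = 2 \frac{-29934 - 39478}{32215 - 5348} = 2 \left(- \frac{69412}{26867}\right) = 2 \left(\left(-69412\right) \frac{1}{26867}\right) = 2 \left(- \frac{1036}{401}\right) = - \frac{2072}{401} \approx -5.1671$)
$\frac{1}{Z + V{\left(3 \left(-2 + 6\right),-300 \right)}} = \frac{1}{- \frac{2072}{401} - 9 \cdot 3 \left(-2 + 6\right)} = \frac{1}{- \frac{2072}{401} - 9 \cdot 3 \cdot 4} = \frac{1}{- \frac{2072}{401} - 108} = \frac{1}{- \frac{45380}{401}} = - \frac{401}{45380}$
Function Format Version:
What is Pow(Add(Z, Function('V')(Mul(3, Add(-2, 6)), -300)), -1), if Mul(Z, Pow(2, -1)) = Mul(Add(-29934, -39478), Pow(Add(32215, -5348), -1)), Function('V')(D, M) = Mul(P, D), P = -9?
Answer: Rational(-401, 45380) ≈ -0.0088365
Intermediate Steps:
Function('V')(D, M) = Mul(-9, D)
Z = Rational(-2072, 401) (Z = Mul(2, Mul(Add(-29934, -39478), Pow(Add(32215, -5348), -1))) = Mul(2, Mul(-69412, Pow(26867, -1))) = Mul(2, Mul(-69412, Rational(1, 26867))) = Mul(2, Rational(-1036, 401)) = Rational(-2072, 401) ≈ -5.1671)
Pow(Add(Z, Function('V')(Mul(3, Add(-2, 6)), -300)), -1) = Pow(Add(Rational(-2072, 401), Mul(-9, Mul(3, Add(-2, 6)))), -1) = Pow(Add(Rational(-2072, 401), Mul(-9, Mul(3, 4))), -1) = Pow(Add(Rational(-2072, 401), Mul(-9, 12)), -1) = Pow(Add(Rational(-2072, 401), -108), -1) = Pow(Rational(-45380, 401), -1) = Rational(-401, 45380)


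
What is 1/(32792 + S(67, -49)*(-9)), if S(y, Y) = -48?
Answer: 1/33224 ≈ 3.0099e-5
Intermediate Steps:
1/(32792 + S(67, -49)*(-9)) = 1/(32792 - 48*(-9)) = 1/(32792 + 432) = 1/33224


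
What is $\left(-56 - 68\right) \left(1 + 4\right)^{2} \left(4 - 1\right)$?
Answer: $-9300$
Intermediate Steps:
$\left(-56 - 68\right) \left(1 + 4\right)^{2} \left(4 - 1\right) = \left(-56 - 68\right) 5^{2} \cdot 3 = - 124 \cdot 25 \cdot 3 = \left(-124\right) 75 = -9300$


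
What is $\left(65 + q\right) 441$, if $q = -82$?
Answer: $-7497$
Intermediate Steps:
$\left(65 + q\right) 441 = \left(65 - 82\right) 441 = \left(-17\right) 441 = -7497$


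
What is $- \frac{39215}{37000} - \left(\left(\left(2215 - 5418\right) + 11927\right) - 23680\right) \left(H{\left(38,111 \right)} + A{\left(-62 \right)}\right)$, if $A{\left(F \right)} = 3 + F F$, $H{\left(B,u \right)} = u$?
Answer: $\frac{438049267357}{7400} \approx 5.9196 \cdot 10^{7}$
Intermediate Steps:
$A{\left(F \right)} = 3 + F^{2}$
$- \frac{39215}{37000} - \left(\left(\left(2215 - 5418\right) + 11927\right) - 23680\right) \left(H{\left(38,111 \right)} + A{\left(-62 \right)}\right) = - \frac{39215}{37000} - \left(\left(\left(2215 - 5418\right) + 11927\right) - 23680\right) \left(111 + \left(3 + \left(-62\right)^{2}\right)\right) = \left(-39215\right) \frac{1}{37000} - \left(\left(-3203 + 11927\right) - 23680\right) \left(111 + \left(3 + 3844\right)\right) = - \frac{7843}{7400} - \left(8724 - 23680\right) \left(111 + 3847\right) = - \frac{7843}{7400} - \left(-14956\right) 3958 = - \frac{7843}{7400} - -59195848 = - \frac{7843}{7400} + 59195848 = \frac{438049267357}{7400}$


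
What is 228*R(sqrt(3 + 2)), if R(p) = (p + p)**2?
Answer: 4560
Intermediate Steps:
R(p) = 4*p**2 (R(p) = (2*p)**2 = 4*p**2)
228*R(sqrt(3 + 2)) = 228*(4*(sqrt(3 + 2))**2) = 228*(4*(sqrt(5))**2) = 228*(4*5) = 228*20 = 4560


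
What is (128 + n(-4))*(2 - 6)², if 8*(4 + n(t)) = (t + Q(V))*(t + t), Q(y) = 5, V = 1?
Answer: 1968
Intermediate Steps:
n(t) = -4 + t*(5 + t)/4 (n(t) = -4 + ((t + 5)*(t + t))/8 = -4 + ((5 + t)*(2*t))/8 = -4 + (2*t*(5 + t))/8 = -4 + t*(5 + t)/4)
(128 + n(-4))*(2 - 6)² = (128 + (-4 + (¼)*(-4)² + (5/4)*(-4)))*(2 - 6)² = (128 + (-4 + (¼)*16 - 5))*(-4)² = (128 + (-4 + 4 - 5))*16 = (128 - 5)*16 = 123*16 = 1968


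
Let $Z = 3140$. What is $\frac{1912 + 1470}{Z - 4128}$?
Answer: $- \frac{89}{26} \approx -3.4231$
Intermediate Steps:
$\frac{1912 + 1470}{Z - 4128} = \frac{1912 + 1470}{3140 - 4128} = \frac{3382}{-988} = 3382 \left(- \frac{1}{988}\right) = - \frac{89}{26}$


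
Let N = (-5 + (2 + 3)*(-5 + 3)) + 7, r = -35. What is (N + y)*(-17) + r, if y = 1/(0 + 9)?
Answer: 892/9 ≈ 99.111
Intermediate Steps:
y = ⅑ (y = 1/9 = ⅑ ≈ 0.11111)
N = -8 (N = (-5 + 5*(-2)) + 7 = (-5 - 10) + 7 = -15 + 7 = -8)
(N + y)*(-17) + r = (-8 + ⅑)*(-17) - 35 = -71/9*(-17) - 35 = 1207/9 - 35 = 892/9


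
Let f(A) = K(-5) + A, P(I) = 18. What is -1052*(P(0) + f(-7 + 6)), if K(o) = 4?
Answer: -22092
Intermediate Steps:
f(A) = 4 + A
-1052*(P(0) + f(-7 + 6)) = -1052*(18 + (4 + (-7 + 6))) = -1052*(18 + (4 - 1)) = -1052*(18 + 3) = -1052*21 = -22092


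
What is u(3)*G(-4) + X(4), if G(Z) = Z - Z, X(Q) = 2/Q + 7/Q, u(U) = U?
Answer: 9/4 ≈ 2.2500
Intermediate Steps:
X(Q) = 9/Q
G(Z) = 0
u(3)*G(-4) + X(4) = 3*0 + 9/4 = 0 + 9*(1/4) = 0 + 9/4 = 9/4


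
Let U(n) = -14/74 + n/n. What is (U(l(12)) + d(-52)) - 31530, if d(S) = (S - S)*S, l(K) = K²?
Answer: -1166580/37 ≈ -31529.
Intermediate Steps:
U(n) = 30/37 (U(n) = -14*1/74 + 1 = -7/37 + 1 = 30/37)
d(S) = 0 (d(S) = 0*S = 0)
(U(l(12)) + d(-52)) - 31530 = (30/37 + 0) - 31530 = 30/37 - 31530 = -1166580/37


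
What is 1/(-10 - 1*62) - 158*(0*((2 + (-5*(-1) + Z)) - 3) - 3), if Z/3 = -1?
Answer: 34127/72 ≈ 473.99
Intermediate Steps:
Z = -3 (Z = 3*(-1) = -3)
1/(-10 - 1*62) - 158*(0*((2 + (-5*(-1) + Z)) - 3) - 3) = 1/(-10 - 1*62) - 158*(0*((2 + (-5*(-1) - 3)) - 3) - 3) = 1/(-10 - 62) - 158*(0*((2 + (5 - 3)) - 3) - 3) = 1/(-72) - 158*(0*((2 + 2) - 3) - 3) = -1/72 - 158*(0*(4 - 3) - 3) = -1/72 - 158*(0*1 - 3) = -1/72 - 158*(0 - 3) = -1/72 - 158*(-3) = -1/72 + 474 = 34127/72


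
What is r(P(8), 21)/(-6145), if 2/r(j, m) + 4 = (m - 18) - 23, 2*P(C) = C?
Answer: 1/73740 ≈ 1.3561e-5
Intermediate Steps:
P(C) = C/2
r(j, m) = 2/(-45 + m) (r(j, m) = 2/(-4 + ((m - 18) - 23)) = 2/(-4 + ((-18 + m) - 23)) = 2/(-4 + (-41 + m)) = 2/(-45 + m))
r(P(8), 21)/(-6145) = (2/(-45 + 21))/(-6145) = (2/(-24))*(-1/6145) = (2*(-1/24))*(-1/6145) = -1/12*(-1/6145) = 1/73740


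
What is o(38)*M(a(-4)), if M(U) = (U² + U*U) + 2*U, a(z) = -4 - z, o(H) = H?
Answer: 0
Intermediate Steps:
M(U) = 2*U + 2*U² (M(U) = (U² + U²) + 2*U = 2*U² + 2*U = 2*U + 2*U²)
o(38)*M(a(-4)) = 38*(2*(-4 - 1*(-4))*(1 + (-4 - 1*(-4)))) = 38*(2*(-4 + 4)*(1 + (-4 + 4))) = 38*(2*0*(1 + 0)) = 38*(2*0*1) = 38*0 = 0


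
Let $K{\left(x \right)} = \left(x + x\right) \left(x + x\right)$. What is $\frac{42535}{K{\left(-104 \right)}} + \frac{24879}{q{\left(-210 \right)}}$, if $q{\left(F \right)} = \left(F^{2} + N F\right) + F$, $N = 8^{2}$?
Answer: $\frac{395259301}{219564800} \approx 1.8002$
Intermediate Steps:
$N = 64$
$K{\left(x \right)} = 4 x^{2}$ ($K{\left(x \right)} = 2 x 2 x = 4 x^{2}$)
$q{\left(F \right)} = F^{2} + 65 F$ ($q{\left(F \right)} = \left(F^{2} + 64 F\right) + F = F^{2} + 65 F$)
$\frac{42535}{K{\left(-104 \right)}} + \frac{24879}{q{\left(-210 \right)}} = \frac{42535}{4 \left(-104\right)^{2}} + \frac{24879}{\left(-210\right) \left(65 - 210\right)} = \frac{42535}{4 \cdot 10816} + \frac{24879}{\left(-210\right) \left(-145\right)} = \frac{42535}{43264} + \frac{24879}{30450} = 42535 \cdot \frac{1}{43264} + 24879 \cdot \frac{1}{30450} = \frac{42535}{43264} + \frac{8293}{10150} = \frac{395259301}{219564800}$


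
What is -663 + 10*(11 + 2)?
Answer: -533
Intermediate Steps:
-663 + 10*(11 + 2) = -663 + 10*13 = -663 + 130 = -533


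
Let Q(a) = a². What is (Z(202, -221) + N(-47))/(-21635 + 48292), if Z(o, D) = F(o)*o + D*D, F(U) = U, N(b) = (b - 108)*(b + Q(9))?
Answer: 84375/26657 ≈ 3.1652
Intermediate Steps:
N(b) = (-108 + b)*(81 + b) (N(b) = (b - 108)*(b + 9²) = (-108 + b)*(b + 81) = (-108 + b)*(81 + b))
Z(o, D) = D² + o² (Z(o, D) = o*o + D*D = o² + D² = D² + o²)
(Z(202, -221) + N(-47))/(-21635 + 48292) = (((-221)² + 202²) + (-8748 + (-47)² - 27*(-47)))/(-21635 + 48292) = ((48841 + 40804) + (-8748 + 2209 + 1269))/26657 = (89645 - 5270)*(1/26657) = 84375*(1/26657) = 84375/26657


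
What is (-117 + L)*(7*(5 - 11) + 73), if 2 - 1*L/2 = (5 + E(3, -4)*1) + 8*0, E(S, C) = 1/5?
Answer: -19127/5 ≈ -3825.4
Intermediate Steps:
E(S, C) = ⅕
L = -32/5 (L = 4 - 2*((5 + (⅕)*1) + 8*0) = 4 - 2*((5 + ⅕) + 0) = 4 - 2*(26/5 + 0) = 4 - 2*26/5 = 4 - 52/5 = -32/5 ≈ -6.4000)
(-117 + L)*(7*(5 - 11) + 73) = (-117 - 32/5)*(7*(5 - 11) + 73) = -617*(7*(-6) + 73)/5 = -617*(-42 + 73)/5 = -617/5*31 = -19127/5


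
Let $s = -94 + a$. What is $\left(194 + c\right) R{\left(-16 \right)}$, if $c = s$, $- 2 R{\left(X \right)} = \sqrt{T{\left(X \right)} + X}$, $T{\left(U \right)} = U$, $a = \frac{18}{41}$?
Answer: $- \frac{8236 i \sqrt{2}}{41} \approx - 284.08 i$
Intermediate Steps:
$a = \frac{18}{41}$ ($a = 18 \cdot \frac{1}{41} = \frac{18}{41} \approx 0.43902$)
$R{\left(X \right)} = - \frac{\sqrt{2} \sqrt{X}}{2}$ ($R{\left(X \right)} = - \frac{\sqrt{X + X}}{2} = - \frac{\sqrt{2 X}}{2} = - \frac{\sqrt{2} \sqrt{X}}{2}$)
$s = - \frac{3836}{41}$ ($s = -94 + \frac{18}{41} = - \frac{3836}{41} \approx -93.561$)
$c = - \frac{3836}{41} \approx -93.561$
$\left(194 + c\right) R{\left(-16 \right)} = \left(194 - \frac{3836}{41}\right) \left(- \frac{\sqrt{2} \sqrt{-16}}{2}\right) = \frac{4118 \left(- \frac{\sqrt{2} \cdot 4 i}{2}\right)}{41} = \frac{4118 \left(- 2 i \sqrt{2}\right)}{41} = - \frac{8236 i \sqrt{2}}{41}$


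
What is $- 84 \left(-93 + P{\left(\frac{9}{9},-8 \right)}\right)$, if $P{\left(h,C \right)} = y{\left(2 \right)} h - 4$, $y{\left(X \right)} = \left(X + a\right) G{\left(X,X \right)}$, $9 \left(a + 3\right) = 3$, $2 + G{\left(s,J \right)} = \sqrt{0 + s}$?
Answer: $8036 + 56 \sqrt{2} \approx 8115.2$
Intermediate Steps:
$G{\left(s,J \right)} = -2 + \sqrt{s}$ ($G{\left(s,J \right)} = -2 + \sqrt{0 + s} = -2 + \sqrt{s}$)
$a = - \frac{8}{3}$ ($a = -3 + \frac{1}{9} \cdot 3 = -3 + \frac{1}{3} = - \frac{8}{3} \approx -2.6667$)
$y{\left(X \right)} = \left(-2 + \sqrt{X}\right) \left(- \frac{8}{3} + X\right)$ ($y{\left(X \right)} = \left(X - \frac{8}{3}\right) \left(-2 + \sqrt{X}\right) = \left(- \frac{8}{3} + X\right) \left(-2 + \sqrt{X}\right) = \left(-2 + \sqrt{X}\right) \left(- \frac{8}{3} + X\right)$)
$P{\left(h,C \right)} = -4 + h \left(\frac{4}{3} - \frac{2 \sqrt{2}}{3}\right)$ ($P{\left(h,C \right)} = \frac{\left(-8 + 3 \cdot 2\right) \left(-2 + \sqrt{2}\right)}{3} h - 4 = \frac{\left(-8 + 6\right) \left(-2 + \sqrt{2}\right)}{3} h - 4 = \frac{1}{3} \left(-2\right) \left(-2 + \sqrt{2}\right) h - 4 = \left(\frac{4}{3} - \frac{2 \sqrt{2}}{3}\right) h - 4 = h \left(\frac{4}{3} - \frac{2 \sqrt{2}}{3}\right) - 4 = -4 + h \left(\frac{4}{3} - \frac{2 \sqrt{2}}{3}\right)$)
$- 84 \left(-93 + P{\left(\frac{9}{9},-8 \right)}\right) = - 84 \left(-93 - \left(4 - \frac{2 \cdot \frac{9}{9} \left(2 - \sqrt{2}\right)}{3}\right)\right) = - 84 \left(-93 - \left(4 - \frac{2 \cdot 9 \cdot \frac{1}{9} \left(2 - \sqrt{2}\right)}{3}\right)\right) = - 84 \left(-93 - \left(4 - \frac{2 \left(2 - \sqrt{2}\right)}{3}\right)\right) = - 84 \left(-93 - \left(\frac{8}{3} + \frac{2 \sqrt{2}}{3}\right)\right) = - 84 \left(- \frac{287}{3} - \frac{2 \sqrt{2}}{3}\right) = 8036 + 56 \sqrt{2}$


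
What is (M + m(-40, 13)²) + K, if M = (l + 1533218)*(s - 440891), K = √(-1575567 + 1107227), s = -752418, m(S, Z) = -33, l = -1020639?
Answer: -611665132822 + 2*I*√117085 ≈ -6.1166e+11 + 684.35*I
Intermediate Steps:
K = 2*I*√117085 (K = √(-468340) = 2*I*√117085 ≈ 684.35*I)
M = -611665133911 (M = (-1020639 + 1533218)*(-752418 - 440891) = 512579*(-1193309) = -611665133911)
(M + m(-40, 13)²) + K = (-611665133911 + (-33)²) + 2*I*√117085 = (-611665133911 + 1089) + 2*I*√117085 = -611665132822 + 2*I*√117085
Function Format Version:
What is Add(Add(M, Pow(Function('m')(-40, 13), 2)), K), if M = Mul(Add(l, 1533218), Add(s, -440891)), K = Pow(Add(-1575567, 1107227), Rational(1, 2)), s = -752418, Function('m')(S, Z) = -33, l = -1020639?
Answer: Add(-611665132822, Mul(2, I, Pow(117085, Rational(1, 2)))) ≈ Add(-6.1166e+11, Mul(684.35, I))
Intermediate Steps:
K = Mul(2, I, Pow(117085, Rational(1, 2))) (K = Pow(-468340, Rational(1, 2)) = Mul(2, I, Pow(117085, Rational(1, 2))) ≈ Mul(684.35, I))
M = -611665133911 (M = Mul(Add(-1020639, 1533218), Add(-752418, -440891)) = Mul(512579, -1193309) = -611665133911)
Add(Add(M, Pow(Function('m')(-40, 13), 2)), K) = Add(Add(-611665133911, Pow(-33, 2)), Mul(2, I, Pow(117085, Rational(1, 2)))) = Add(Add(-611665133911, 1089), Mul(2, I, Pow(117085, Rational(1, 2)))) = Add(-611665132822, Mul(2, I, Pow(117085, Rational(1, 2))))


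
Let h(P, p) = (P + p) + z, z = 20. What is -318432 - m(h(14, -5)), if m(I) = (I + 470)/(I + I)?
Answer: -18469555/58 ≈ -3.1844e+5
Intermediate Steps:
h(P, p) = 20 + P + p (h(P, p) = (P + p) + 20 = 20 + P + p)
m(I) = (470 + I)/(2*I) (m(I) = (470 + I)/((2*I)) = (470 + I)*(1/(2*I)) = (470 + I)/(2*I))
-318432 - m(h(14, -5)) = -318432 - (470 + (20 + 14 - 5))/(2*(20 + 14 - 5)) = -318432 - (470 + 29)/(2*29) = -318432 - 499/(2*29) = -318432 - 1*499/58 = -318432 - 499/58 = -18469555/58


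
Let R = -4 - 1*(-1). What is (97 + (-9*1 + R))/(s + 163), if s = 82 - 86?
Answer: 85/159 ≈ 0.53459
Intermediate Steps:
R = -3 (R = -4 + 1 = -3)
s = -4
(97 + (-9*1 + R))/(s + 163) = (97 + (-9*1 - 3))/(-4 + 163) = (97 + (-9 - 3))/159 = (97 - 12)*(1/159) = 85*(1/159) = 85/159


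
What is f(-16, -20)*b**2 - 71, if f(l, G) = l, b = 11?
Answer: -2007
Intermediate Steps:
f(-16, -20)*b**2 - 71 = -16*11**2 - 71 = -16*121 - 71 = -1936 - 71 = -2007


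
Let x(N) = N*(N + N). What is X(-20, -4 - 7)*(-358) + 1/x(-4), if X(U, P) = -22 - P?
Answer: 126017/32 ≈ 3938.0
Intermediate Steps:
x(N) = 2*N**2 (x(N) = N*(2*N) = 2*N**2)
X(-20, -4 - 7)*(-358) + 1/x(-4) = (-22 - (-4 - 7))*(-358) + 1/(2*(-4)**2) = (-22 - 1*(-11))*(-358) + 1/(2*16) = (-22 + 11)*(-358) + 1/32 = -11*(-358) + 1/32 = 3938 + 1/32 = 126017/32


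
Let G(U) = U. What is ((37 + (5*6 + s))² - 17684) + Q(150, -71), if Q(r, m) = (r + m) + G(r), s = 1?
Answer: -12831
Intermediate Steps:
Q(r, m) = m + 2*r (Q(r, m) = (r + m) + r = (m + r) + r = m + 2*r)
((37 + (5*6 + s))² - 17684) + Q(150, -71) = ((37 + (5*6 + 1))² - 17684) + (-71 + 2*150) = ((37 + (30 + 1))² - 17684) + (-71 + 300) = ((37 + 31)² - 17684) + 229 = (68² - 17684) + 229 = (4624 - 17684) + 229 = -13060 + 229 = -12831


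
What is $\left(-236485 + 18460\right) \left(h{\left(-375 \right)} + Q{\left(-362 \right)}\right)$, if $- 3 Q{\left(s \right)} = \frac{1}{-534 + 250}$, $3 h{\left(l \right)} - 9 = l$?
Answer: $\frac{7554057525}{284} \approx 2.6599 \cdot 10^{7}$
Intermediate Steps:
$h{\left(l \right)} = 3 + \frac{l}{3}$
$Q{\left(s \right)} = \frac{1}{852}$ ($Q{\left(s \right)} = - \frac{1}{3 \left(-534 + 250\right)} = - \frac{1}{3 \left(-284\right)} = \left(- \frac{1}{3}\right) \left(- \frac{1}{284}\right) = \frac{1}{852}$)
$\left(-236485 + 18460\right) \left(h{\left(-375 \right)} + Q{\left(-362 \right)}\right) = \left(-236485 + 18460\right) \left(\left(3 + \frac{1}{3} \left(-375\right)\right) + \frac{1}{852}\right) = - 218025 \left(\left(3 - 125\right) + \frac{1}{852}\right) = - 218025 \left(-122 + \frac{1}{852}\right) = \left(-218025\right) \left(- \frac{103943}{852}\right) = \frac{7554057525}{284}$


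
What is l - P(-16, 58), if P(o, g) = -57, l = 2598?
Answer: 2655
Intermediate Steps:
l - P(-16, 58) = 2598 - 1*(-57) = 2598 + 57 = 2655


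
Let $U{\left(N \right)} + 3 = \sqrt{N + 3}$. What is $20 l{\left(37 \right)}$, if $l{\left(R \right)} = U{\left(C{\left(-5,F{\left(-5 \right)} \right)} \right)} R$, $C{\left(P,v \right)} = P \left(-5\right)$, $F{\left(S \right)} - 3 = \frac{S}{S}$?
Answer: $-2220 + 1480 \sqrt{7} \approx 1695.7$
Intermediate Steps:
$F{\left(S \right)} = 4$ ($F{\left(S \right)} = 3 + \frac{S}{S} = 3 + 1 = 4$)
$C{\left(P,v \right)} = - 5 P$
$U{\left(N \right)} = -3 + \sqrt{3 + N}$ ($U{\left(N \right)} = -3 + \sqrt{N + 3} = -3 + \sqrt{3 + N}$)
$l{\left(R \right)} = R \left(-3 + 2 \sqrt{7}\right)$ ($l{\left(R \right)} = \left(-3 + \sqrt{3 - -25}\right) R = \left(-3 + \sqrt{3 + 25}\right) R = \left(-3 + \sqrt{28}\right) R = \left(-3 + 2 \sqrt{7}\right) R = R \left(-3 + 2 \sqrt{7}\right)$)
$20 l{\left(37 \right)} = 20 \cdot 37 \left(-3 + 2 \sqrt{7}\right) = 20 \left(-111 + 74 \sqrt{7}\right) = -2220 + 1480 \sqrt{7}$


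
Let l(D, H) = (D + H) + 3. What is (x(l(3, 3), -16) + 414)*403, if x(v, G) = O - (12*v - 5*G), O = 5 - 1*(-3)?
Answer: 94302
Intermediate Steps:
O = 8 (O = 5 + 3 = 8)
l(D, H) = 3 + D + H
x(v, G) = 8 - 12*v + 5*G (x(v, G) = 8 - (12*v - 5*G) = 8 - (-5*G + 12*v) = 8 + (-12*v + 5*G) = 8 - 12*v + 5*G)
(x(l(3, 3), -16) + 414)*403 = ((8 - 12*(3 + 3 + 3) + 5*(-16)) + 414)*403 = ((8 - 12*9 - 80) + 414)*403 = ((8 - 108 - 80) + 414)*403 = (-180 + 414)*403 = 234*403 = 94302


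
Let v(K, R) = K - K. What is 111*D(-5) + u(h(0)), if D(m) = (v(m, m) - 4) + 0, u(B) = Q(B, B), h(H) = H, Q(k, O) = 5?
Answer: -439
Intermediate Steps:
v(K, R) = 0
u(B) = 5
D(m) = -4 (D(m) = (0 - 4) + 0 = -4 + 0 = -4)
111*D(-5) + u(h(0)) = 111*(-4) + 5 = -444 + 5 = -439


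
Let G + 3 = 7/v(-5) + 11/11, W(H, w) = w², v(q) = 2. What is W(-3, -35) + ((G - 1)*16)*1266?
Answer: 11353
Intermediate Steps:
G = 3/2 (G = -3 + (7/2 + 11/11) = -3 + (7*(½) + 11*(1/11)) = -3 + (7/2 + 1) = -3 + 9/2 = 3/2 ≈ 1.5000)
W(-3, -35) + ((G - 1)*16)*1266 = (-35)² + ((3/2 - 1)*16)*1266 = 1225 + ((½)*16)*1266 = 1225 + 8*1266 = 1225 + 10128 = 11353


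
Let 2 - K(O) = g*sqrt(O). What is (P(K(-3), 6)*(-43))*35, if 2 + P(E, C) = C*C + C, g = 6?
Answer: -60200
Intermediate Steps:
K(O) = 2 - 6*sqrt(O)
P(E, C) = -2 + C + C**2 (P(E, C) = -2 + (C*C + C) = -2 + (C**2 + C) = -2 + (C + C**2) = -2 + C + C**2)
(P(K(-3), 6)*(-43))*35 = ((-2 + 6 + 6**2)*(-43))*35 = ((-2 + 6 + 36)*(-43))*35 = (40*(-43))*35 = -1720*35 = -60200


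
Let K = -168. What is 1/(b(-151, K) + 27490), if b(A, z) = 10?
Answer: 1/27500 ≈ 3.6364e-5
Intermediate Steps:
1/(b(-151, K) + 27490) = 1/(10 + 27490) = 1/27500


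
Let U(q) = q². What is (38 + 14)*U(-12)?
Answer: 7488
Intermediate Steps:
(38 + 14)*U(-12) = (38 + 14)*(-12)² = 52*144 = 7488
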